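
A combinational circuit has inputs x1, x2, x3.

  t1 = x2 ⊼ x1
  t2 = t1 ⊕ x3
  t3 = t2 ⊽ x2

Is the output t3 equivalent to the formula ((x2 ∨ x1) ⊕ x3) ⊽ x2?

No

t1 = x2 ⊼ x1
t2 = t1 ⊕ x3 = (x2 ⊼ x1) ⊕ x3
t3 = t2 ⊽ x2 = ((x2 ⊼ x1) ⊕ x3) ⊽ x2
At x1=0, x2=0, x3=0: circuit gives 0, formula gives 1.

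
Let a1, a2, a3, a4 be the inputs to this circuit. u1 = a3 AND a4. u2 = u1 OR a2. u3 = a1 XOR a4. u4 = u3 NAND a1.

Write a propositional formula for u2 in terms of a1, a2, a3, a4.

(a3 AND a4) OR a2

u1 = a3 AND a4
u2 = u1 OR a2 = (a3 AND a4) OR a2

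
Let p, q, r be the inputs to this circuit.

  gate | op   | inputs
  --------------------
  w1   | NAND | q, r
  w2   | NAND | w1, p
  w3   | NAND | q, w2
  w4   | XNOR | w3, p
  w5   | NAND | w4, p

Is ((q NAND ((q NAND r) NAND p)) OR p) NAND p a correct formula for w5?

No

w1 = q NAND r
w2 = w1 NAND p = (q NAND r) NAND p
w3 = q NAND w2 = q NAND ((q NAND r) NAND p)
w4 = w3 XNOR p = (q NAND ((q NAND r) NAND p)) XNOR p
w5 = w4 NAND p = ((q NAND ((q NAND r) NAND p)) XNOR p) NAND p
At p=1, q=1, r=1: circuit gives 1, formula gives 0.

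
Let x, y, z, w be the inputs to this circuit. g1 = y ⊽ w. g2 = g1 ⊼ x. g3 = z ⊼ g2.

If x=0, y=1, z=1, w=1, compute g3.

0

g1 = 1 ⊽ 1 = 0
g2 = 0 ⊼ 0 = 1
g3 = 1 ⊼ 1 = 0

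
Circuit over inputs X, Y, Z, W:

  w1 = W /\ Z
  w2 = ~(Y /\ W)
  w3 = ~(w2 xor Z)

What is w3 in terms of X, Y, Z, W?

w2 = ~(Y /\ W)
w3 = ~(w2 xor Z) = ~((~(Y /\ W)) xor Z)

~((~(Y /\ W)) xor Z)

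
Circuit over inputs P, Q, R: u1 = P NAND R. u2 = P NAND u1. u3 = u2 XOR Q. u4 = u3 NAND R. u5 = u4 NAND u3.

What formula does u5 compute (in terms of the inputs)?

u1 = P NAND R
u2 = P NAND u1 = P NAND (P NAND R)
u3 = u2 XOR Q = (P NAND (P NAND R)) XOR Q
u4 = u3 NAND R = ((P NAND (P NAND R)) XOR Q) NAND R
u5 = u4 NAND u3 = (((P NAND (P NAND R)) XOR Q) NAND R) NAND ((P NAND (P NAND R)) XOR Q)

(((P NAND (P NAND R)) XOR Q) NAND R) NAND ((P NAND (P NAND R)) XOR Q)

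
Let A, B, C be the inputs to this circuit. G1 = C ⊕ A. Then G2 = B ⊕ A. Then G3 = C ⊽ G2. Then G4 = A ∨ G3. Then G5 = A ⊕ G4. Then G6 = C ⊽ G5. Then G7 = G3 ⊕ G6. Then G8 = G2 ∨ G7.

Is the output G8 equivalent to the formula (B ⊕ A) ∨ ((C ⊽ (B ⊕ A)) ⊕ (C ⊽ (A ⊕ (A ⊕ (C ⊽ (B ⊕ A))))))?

No

G2 = B ⊕ A
G3 = C ⊽ G2 = C ⊽ (B ⊕ A)
G4 = A ∨ G3 = A ∨ (C ⊽ (B ⊕ A))
G5 = A ⊕ G4 = A ⊕ (A ∨ (C ⊽ (B ⊕ A)))
G6 = C ⊽ G5 = C ⊽ (A ⊕ (A ∨ (C ⊽ (B ⊕ A))))
G7 = G3 ⊕ G6 = (C ⊽ (B ⊕ A)) ⊕ (C ⊽ (A ⊕ (A ∨ (C ⊽ (B ⊕ A)))))
G8 = G2 ∨ G7 = (B ⊕ A) ∨ ((C ⊽ (B ⊕ A)) ⊕ (C ⊽ (A ⊕ (A ∨ (C ⊽ (B ⊕ A))))))
At A=1, B=1, C=0: circuit gives 0, formula gives 1.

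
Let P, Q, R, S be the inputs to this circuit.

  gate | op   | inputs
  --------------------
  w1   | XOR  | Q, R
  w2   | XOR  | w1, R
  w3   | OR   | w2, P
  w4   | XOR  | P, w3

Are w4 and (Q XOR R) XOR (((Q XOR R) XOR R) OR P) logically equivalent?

w1 = Q XOR R
w2 = w1 XOR R = (Q XOR R) XOR R
w3 = w2 OR P = ((Q XOR R) XOR R) OR P
w4 = P XOR w3 = P XOR (((Q XOR R) XOR R) OR P)
At P=0, Q=0, R=1, S=0: circuit gives 0, formula gives 1.

No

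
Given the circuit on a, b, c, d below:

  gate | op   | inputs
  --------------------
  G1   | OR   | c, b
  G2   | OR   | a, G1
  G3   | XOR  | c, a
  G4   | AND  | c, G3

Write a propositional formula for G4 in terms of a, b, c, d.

G3 = c XOR a
G4 = c AND G3 = c AND (c XOR a)

c AND (c XOR a)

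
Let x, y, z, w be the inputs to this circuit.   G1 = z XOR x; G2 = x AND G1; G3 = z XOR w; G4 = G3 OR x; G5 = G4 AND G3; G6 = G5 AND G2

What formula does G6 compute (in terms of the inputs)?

G1 = z XOR x
G2 = x AND G1 = x AND (z XOR x)
G3 = z XOR w
G4 = G3 OR x = (z XOR w) OR x
G5 = G4 AND G3 = ((z XOR w) OR x) AND (z XOR w)
G6 = G5 AND G2 = (((z XOR w) OR x) AND (z XOR w)) AND (x AND (z XOR x))

(((z XOR w) OR x) AND (z XOR w)) AND (x AND (z XOR x))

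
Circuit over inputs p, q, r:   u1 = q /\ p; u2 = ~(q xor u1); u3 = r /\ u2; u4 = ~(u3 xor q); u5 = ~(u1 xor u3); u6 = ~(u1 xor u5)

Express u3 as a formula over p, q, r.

u1 = q /\ p
u2 = ~(q xor u1) = ~(q xor (q /\ p))
u3 = r /\ u2 = r /\ (~(q xor (q /\ p)))

r /\ (~(q xor (q /\ p)))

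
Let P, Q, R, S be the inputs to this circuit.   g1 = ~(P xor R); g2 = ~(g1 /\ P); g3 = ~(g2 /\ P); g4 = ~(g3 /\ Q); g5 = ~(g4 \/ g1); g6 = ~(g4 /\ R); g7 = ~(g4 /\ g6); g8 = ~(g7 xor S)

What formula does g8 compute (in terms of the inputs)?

g1 = ~(P xor R)
g2 = ~(g1 /\ P) = ~((~(P xor R)) /\ P)
g3 = ~(g2 /\ P) = ~((~((~(P xor R)) /\ P)) /\ P)
g4 = ~(g3 /\ Q) = ~((~((~((~(P xor R)) /\ P)) /\ P)) /\ Q)
g6 = ~(g4 /\ R) = ~((~((~((~((~(P xor R)) /\ P)) /\ P)) /\ Q)) /\ R)
g7 = ~(g4 /\ g6) = ~((~((~((~((~(P xor R)) /\ P)) /\ P)) /\ Q)) /\ (~((~((~((~((~(P xor R)) /\ P)) /\ P)) /\ Q)) /\ R)))
g8 = ~(g7 xor S) = ~((~((~((~((~((~(P xor R)) /\ P)) /\ P)) /\ Q)) /\ (~((~((~((~((~(P xor R)) /\ P)) /\ P)) /\ Q)) /\ R)))) xor S)

~((~((~((~((~((~(P xor R)) /\ P)) /\ P)) /\ Q)) /\ (~((~((~((~((~(P xor R)) /\ P)) /\ P)) /\ Q)) /\ R)))) xor S)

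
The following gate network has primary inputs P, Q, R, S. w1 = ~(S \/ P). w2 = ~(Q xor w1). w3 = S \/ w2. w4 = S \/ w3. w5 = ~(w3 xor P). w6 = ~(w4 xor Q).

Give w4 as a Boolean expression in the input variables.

S \/ (S \/ (~(Q xor (~(S \/ P)))))

w1 = ~(S \/ P)
w2 = ~(Q xor w1) = ~(Q xor (~(S \/ P)))
w3 = S \/ w2 = S \/ (~(Q xor (~(S \/ P))))
w4 = S \/ w3 = S \/ (S \/ (~(Q xor (~(S \/ P)))))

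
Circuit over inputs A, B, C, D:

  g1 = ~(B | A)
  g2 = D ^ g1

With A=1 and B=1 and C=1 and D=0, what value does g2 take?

0

g1 = ~(1 | 1) = 0
g2 = 0 ^ 0 = 0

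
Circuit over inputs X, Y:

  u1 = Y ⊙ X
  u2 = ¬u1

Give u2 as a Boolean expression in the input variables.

u1 = Y ⊙ X
u2 = ¬u1 = ¬(Y ⊙ X)

¬(Y ⊙ X)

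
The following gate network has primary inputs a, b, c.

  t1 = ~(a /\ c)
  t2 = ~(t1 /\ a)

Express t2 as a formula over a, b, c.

t1 = ~(a /\ c)
t2 = ~(t1 /\ a) = ~((~(a /\ c)) /\ a)

~((~(a /\ c)) /\ a)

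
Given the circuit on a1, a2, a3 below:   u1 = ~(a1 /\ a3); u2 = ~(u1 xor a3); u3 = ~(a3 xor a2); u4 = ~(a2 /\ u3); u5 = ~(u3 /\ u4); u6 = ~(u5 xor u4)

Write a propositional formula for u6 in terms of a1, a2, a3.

u3 = ~(a3 xor a2)
u4 = ~(a2 /\ u3) = ~(a2 /\ (~(a3 xor a2)))
u5 = ~(u3 /\ u4) = ~((~(a3 xor a2)) /\ (~(a2 /\ (~(a3 xor a2)))))
u6 = ~(u5 xor u4) = ~((~((~(a3 xor a2)) /\ (~(a2 /\ (~(a3 xor a2)))))) xor (~(a2 /\ (~(a3 xor a2)))))

~((~((~(a3 xor a2)) /\ (~(a2 /\ (~(a3 xor a2)))))) xor (~(a2 /\ (~(a3 xor a2)))))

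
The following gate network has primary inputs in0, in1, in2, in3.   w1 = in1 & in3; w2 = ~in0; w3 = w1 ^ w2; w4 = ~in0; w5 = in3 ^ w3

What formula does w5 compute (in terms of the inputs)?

w1 = in1 & in3
w2 = ~in0
w3 = w1 ^ w2 = (in1 & in3) ^ ~in0
w5 = in3 ^ w3 = in3 ^ ((in1 & in3) ^ ~in0)

in3 ^ ((in1 & in3) ^ ~in0)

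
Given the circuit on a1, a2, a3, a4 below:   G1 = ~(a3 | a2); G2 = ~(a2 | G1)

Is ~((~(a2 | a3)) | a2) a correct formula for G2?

Yes

G1 = ~(a3 | a2)
G2 = ~(a2 | G1) = ~(a2 | (~(a3 | a2)))
At a1=0, a2=0, a3=0, a4=0: circuit gives 0, formula gives 0.
At a1=0, a2=0, a3=1, a4=0: circuit gives 1, formula gives 1.
Agrees on all 16 inputs.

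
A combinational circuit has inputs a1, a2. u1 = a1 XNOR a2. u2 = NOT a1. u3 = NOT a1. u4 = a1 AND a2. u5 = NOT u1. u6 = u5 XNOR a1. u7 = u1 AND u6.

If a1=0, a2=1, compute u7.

u1 = 0 XNOR 1 = 0
u5 = NOT 0 = 1
u6 = 1 XNOR 0 = 0
u7 = 0 AND 0 = 0

0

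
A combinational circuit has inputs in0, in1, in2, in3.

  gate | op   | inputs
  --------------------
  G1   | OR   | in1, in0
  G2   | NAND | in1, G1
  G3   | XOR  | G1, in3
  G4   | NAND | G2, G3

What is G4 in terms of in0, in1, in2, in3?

G1 = in1 OR in0
G2 = in1 NAND G1 = in1 NAND (in1 OR in0)
G3 = G1 XOR in3 = (in1 OR in0) XOR in3
G4 = G2 NAND G3 = (in1 NAND (in1 OR in0)) NAND ((in1 OR in0) XOR in3)

(in1 NAND (in1 OR in0)) NAND ((in1 OR in0) XOR in3)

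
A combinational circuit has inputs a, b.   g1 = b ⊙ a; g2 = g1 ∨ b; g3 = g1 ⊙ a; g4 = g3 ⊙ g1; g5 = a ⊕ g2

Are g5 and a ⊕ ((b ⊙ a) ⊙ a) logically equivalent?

No

g1 = b ⊙ a
g2 = g1 ∨ b = (b ⊙ a) ∨ b
g5 = a ⊕ g2 = a ⊕ ((b ⊙ a) ∨ b)
At a=0, b=0: circuit gives 1, formula gives 0.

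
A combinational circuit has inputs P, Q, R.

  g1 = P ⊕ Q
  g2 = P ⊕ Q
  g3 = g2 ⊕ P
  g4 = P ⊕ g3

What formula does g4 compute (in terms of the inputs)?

g2 = P ⊕ Q
g3 = g2 ⊕ P = (P ⊕ Q) ⊕ P
g4 = P ⊕ g3 = P ⊕ ((P ⊕ Q) ⊕ P)

P ⊕ ((P ⊕ Q) ⊕ P)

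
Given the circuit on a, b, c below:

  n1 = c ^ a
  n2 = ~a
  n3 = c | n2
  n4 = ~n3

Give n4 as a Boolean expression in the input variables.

~(c | ~a)

n2 = ~a
n3 = c | n2 = c | ~a
n4 = ~n3 = ~(c | ~a)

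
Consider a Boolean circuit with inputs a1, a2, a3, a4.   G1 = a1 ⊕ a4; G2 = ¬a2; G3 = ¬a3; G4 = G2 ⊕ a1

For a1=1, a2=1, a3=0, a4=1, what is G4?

1

G2 = ¬1 = 0
G4 = 0 ⊕ 1 = 1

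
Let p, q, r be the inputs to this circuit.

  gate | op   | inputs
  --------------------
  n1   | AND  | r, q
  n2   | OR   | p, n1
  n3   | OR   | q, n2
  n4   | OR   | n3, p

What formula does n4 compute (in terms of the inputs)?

(q OR (p OR (r AND q))) OR p

n1 = r AND q
n2 = p OR n1 = p OR (r AND q)
n3 = q OR n2 = q OR (p OR (r AND q))
n4 = n3 OR p = (q OR (p OR (r AND q))) OR p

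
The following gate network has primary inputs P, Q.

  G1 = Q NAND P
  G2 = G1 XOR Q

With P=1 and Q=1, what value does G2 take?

G1 = 1 NAND 1 = 0
G2 = 0 XOR 1 = 1

1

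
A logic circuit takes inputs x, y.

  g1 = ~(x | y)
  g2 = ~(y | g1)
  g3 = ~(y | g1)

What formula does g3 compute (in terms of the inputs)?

g1 = ~(x | y)
g3 = ~(y | g1) = ~(y | (~(x | y)))

~(y | (~(x | y)))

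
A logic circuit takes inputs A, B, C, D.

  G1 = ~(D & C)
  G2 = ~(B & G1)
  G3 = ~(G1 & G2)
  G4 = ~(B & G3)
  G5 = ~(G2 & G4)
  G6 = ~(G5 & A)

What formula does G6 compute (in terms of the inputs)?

~((~((~(B & (~(D & C)))) & (~(B & (~((~(D & C)) & (~(B & (~(D & C)))))))))) & A)

G1 = ~(D & C)
G2 = ~(B & G1) = ~(B & (~(D & C)))
G3 = ~(G1 & G2) = ~((~(D & C)) & (~(B & (~(D & C)))))
G4 = ~(B & G3) = ~(B & (~((~(D & C)) & (~(B & (~(D & C)))))))
G5 = ~(G2 & G4) = ~((~(B & (~(D & C)))) & (~(B & (~((~(D & C)) & (~(B & (~(D & C)))))))))
G6 = ~(G5 & A) = ~((~((~(B & (~(D & C)))) & (~(B & (~((~(D & C)) & (~(B & (~(D & C)))))))))) & A)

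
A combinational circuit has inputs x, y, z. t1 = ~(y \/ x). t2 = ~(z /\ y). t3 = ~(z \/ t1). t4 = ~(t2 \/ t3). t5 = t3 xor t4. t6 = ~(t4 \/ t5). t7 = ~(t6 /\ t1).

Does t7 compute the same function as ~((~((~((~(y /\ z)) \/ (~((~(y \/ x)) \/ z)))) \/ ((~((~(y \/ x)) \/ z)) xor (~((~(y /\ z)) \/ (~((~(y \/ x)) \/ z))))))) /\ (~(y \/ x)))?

t1 = ~(y \/ x)
t2 = ~(z /\ y)
t3 = ~(z \/ t1) = ~(z \/ (~(y \/ x)))
t4 = ~(t2 \/ t3) = ~((~(z /\ y)) \/ (~(z \/ (~(y \/ x)))))
t5 = t3 xor t4 = (~(z \/ (~(y \/ x)))) xor (~((~(z /\ y)) \/ (~(z \/ (~(y \/ x))))))
t6 = ~(t4 \/ t5) = ~((~((~(z /\ y)) \/ (~(z \/ (~(y \/ x)))))) \/ ((~(z \/ (~(y \/ x)))) xor (~((~(z /\ y)) \/ (~(z \/ (~(y \/ x))))))))
t7 = ~(t6 /\ t1) = ~((~((~((~(z /\ y)) \/ (~(z \/ (~(y \/ x)))))) \/ ((~(z \/ (~(y \/ x)))) xor (~((~(z /\ y)) \/ (~(z \/ (~(y \/ x))))))))) /\ (~(y \/ x)))
At x=0, y=0, z=0: circuit gives 0, formula gives 0.
At x=0, y=1, z=0: circuit gives 1, formula gives 1.
Agrees on all 8 inputs.

Yes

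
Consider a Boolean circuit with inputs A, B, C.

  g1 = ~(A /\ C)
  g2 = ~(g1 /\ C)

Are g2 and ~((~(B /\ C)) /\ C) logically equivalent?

g1 = ~(A /\ C)
g2 = ~(g1 /\ C) = ~((~(A /\ C)) /\ C)
At A=0, B=1, C=1: circuit gives 0, formula gives 1.

No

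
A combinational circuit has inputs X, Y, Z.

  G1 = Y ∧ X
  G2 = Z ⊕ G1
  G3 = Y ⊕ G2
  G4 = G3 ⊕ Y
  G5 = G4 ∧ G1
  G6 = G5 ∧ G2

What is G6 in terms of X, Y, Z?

(((Y ⊕ (Z ⊕ (Y ∧ X))) ⊕ Y) ∧ (Y ∧ X)) ∧ (Z ⊕ (Y ∧ X))

G1 = Y ∧ X
G2 = Z ⊕ G1 = Z ⊕ (Y ∧ X)
G3 = Y ⊕ G2 = Y ⊕ (Z ⊕ (Y ∧ X))
G4 = G3 ⊕ Y = (Y ⊕ (Z ⊕ (Y ∧ X))) ⊕ Y
G5 = G4 ∧ G1 = ((Y ⊕ (Z ⊕ (Y ∧ X))) ⊕ Y) ∧ (Y ∧ X)
G6 = G5 ∧ G2 = (((Y ⊕ (Z ⊕ (Y ∧ X))) ⊕ Y) ∧ (Y ∧ X)) ∧ (Z ⊕ (Y ∧ X))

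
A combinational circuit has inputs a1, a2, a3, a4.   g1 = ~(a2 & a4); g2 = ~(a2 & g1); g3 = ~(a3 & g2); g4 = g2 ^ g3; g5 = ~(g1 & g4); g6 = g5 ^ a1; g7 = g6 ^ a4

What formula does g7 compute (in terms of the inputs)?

g1 = ~(a2 & a4)
g2 = ~(a2 & g1) = ~(a2 & (~(a2 & a4)))
g3 = ~(a3 & g2) = ~(a3 & (~(a2 & (~(a2 & a4)))))
g4 = g2 ^ g3 = (~(a2 & (~(a2 & a4)))) ^ (~(a3 & (~(a2 & (~(a2 & a4))))))
g5 = ~(g1 & g4) = ~((~(a2 & a4)) & ((~(a2 & (~(a2 & a4)))) ^ (~(a3 & (~(a2 & (~(a2 & a4))))))))
g6 = g5 ^ a1 = (~((~(a2 & a4)) & ((~(a2 & (~(a2 & a4)))) ^ (~(a3 & (~(a2 & (~(a2 & a4))))))))) ^ a1
g7 = g6 ^ a4 = ((~((~(a2 & a4)) & ((~(a2 & (~(a2 & a4)))) ^ (~(a3 & (~(a2 & (~(a2 & a4))))))))) ^ a1) ^ a4

((~((~(a2 & a4)) & ((~(a2 & (~(a2 & a4)))) ^ (~(a3 & (~(a2 & (~(a2 & a4))))))))) ^ a1) ^ a4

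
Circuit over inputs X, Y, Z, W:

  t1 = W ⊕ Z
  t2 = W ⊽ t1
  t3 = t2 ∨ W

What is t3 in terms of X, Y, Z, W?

(W ⊽ (W ⊕ Z)) ∨ W

t1 = W ⊕ Z
t2 = W ⊽ t1 = W ⊽ (W ⊕ Z)
t3 = t2 ∨ W = (W ⊽ (W ⊕ Z)) ∨ W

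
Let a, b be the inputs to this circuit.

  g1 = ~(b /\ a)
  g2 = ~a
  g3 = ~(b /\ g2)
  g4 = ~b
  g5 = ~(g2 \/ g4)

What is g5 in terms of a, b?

g2 = ~a
g4 = ~b
g5 = ~(g2 \/ g4) = ~(~a \/ ~b)

~(~a \/ ~b)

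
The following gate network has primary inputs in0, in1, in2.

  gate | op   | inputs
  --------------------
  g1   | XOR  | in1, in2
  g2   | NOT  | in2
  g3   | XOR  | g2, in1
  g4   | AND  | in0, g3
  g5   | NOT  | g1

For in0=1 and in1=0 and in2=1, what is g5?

0

g1 = 0 XOR 1 = 1
g5 = NOT 1 = 0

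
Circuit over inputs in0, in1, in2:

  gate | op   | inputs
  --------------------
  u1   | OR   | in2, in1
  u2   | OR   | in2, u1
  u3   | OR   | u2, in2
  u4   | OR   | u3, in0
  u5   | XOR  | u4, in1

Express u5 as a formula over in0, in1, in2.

u1 = in2 OR in1
u2 = in2 OR u1 = in2 OR (in2 OR in1)
u3 = u2 OR in2 = (in2 OR (in2 OR in1)) OR in2
u4 = u3 OR in0 = ((in2 OR (in2 OR in1)) OR in2) OR in0
u5 = u4 XOR in1 = (((in2 OR (in2 OR in1)) OR in2) OR in0) XOR in1

(((in2 OR (in2 OR in1)) OR in2) OR in0) XOR in1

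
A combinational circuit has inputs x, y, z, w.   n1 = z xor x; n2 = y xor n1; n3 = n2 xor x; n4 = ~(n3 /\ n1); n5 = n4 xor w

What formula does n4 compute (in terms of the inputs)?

n1 = z xor x
n2 = y xor n1 = y xor (z xor x)
n3 = n2 xor x = (y xor (z xor x)) xor x
n4 = ~(n3 /\ n1) = ~(((y xor (z xor x)) xor x) /\ (z xor x))

~(((y xor (z xor x)) xor x) /\ (z xor x))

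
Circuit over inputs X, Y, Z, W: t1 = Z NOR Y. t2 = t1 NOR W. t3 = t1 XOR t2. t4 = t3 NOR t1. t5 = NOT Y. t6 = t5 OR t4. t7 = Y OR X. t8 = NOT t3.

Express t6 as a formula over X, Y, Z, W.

NOT Y OR (((Z NOR Y) XOR ((Z NOR Y) NOR W)) NOR (Z NOR Y))

t1 = Z NOR Y
t2 = t1 NOR W = (Z NOR Y) NOR W
t3 = t1 XOR t2 = (Z NOR Y) XOR ((Z NOR Y) NOR W)
t4 = t3 NOR t1 = ((Z NOR Y) XOR ((Z NOR Y) NOR W)) NOR (Z NOR Y)
t5 = NOT Y
t6 = t5 OR t4 = NOT Y OR (((Z NOR Y) XOR ((Z NOR Y) NOR W)) NOR (Z NOR Y))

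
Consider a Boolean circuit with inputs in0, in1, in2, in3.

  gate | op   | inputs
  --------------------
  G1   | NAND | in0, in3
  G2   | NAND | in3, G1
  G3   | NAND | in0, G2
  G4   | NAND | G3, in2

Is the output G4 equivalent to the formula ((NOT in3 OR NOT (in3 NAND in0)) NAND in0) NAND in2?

G1 = in0 NAND in3
G2 = in3 NAND G1 = in3 NAND (in0 NAND in3)
G3 = in0 NAND G2 = in0 NAND (in3 NAND (in0 NAND in3))
G4 = G3 NAND in2 = (in0 NAND (in3 NAND (in0 NAND in3))) NAND in2
At in0=0, in1=0, in2=1, in3=0: circuit gives 0, formula gives 0.
At in0=0, in1=0, in2=0, in3=0: circuit gives 1, formula gives 1.
Agrees on all 16 inputs.

Yes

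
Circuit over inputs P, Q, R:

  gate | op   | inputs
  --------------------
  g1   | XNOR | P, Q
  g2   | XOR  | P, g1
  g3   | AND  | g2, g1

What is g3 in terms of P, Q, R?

g1 = P XNOR Q
g2 = P XOR g1 = P XOR (P XNOR Q)
g3 = g2 AND g1 = (P XOR (P XNOR Q)) AND (P XNOR Q)

(P XOR (P XNOR Q)) AND (P XNOR Q)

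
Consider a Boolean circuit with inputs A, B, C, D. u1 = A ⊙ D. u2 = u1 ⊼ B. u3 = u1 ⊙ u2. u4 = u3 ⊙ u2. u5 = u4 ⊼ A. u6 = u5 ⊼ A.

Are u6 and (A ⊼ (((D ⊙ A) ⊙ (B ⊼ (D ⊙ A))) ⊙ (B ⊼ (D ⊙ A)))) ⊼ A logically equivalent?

Yes

u1 = A ⊙ D
u2 = u1 ⊼ B = (A ⊙ D) ⊼ B
u3 = u1 ⊙ u2 = (A ⊙ D) ⊙ ((A ⊙ D) ⊼ B)
u4 = u3 ⊙ u2 = ((A ⊙ D) ⊙ ((A ⊙ D) ⊼ B)) ⊙ ((A ⊙ D) ⊼ B)
u5 = u4 ⊼ A = (((A ⊙ D) ⊙ ((A ⊙ D) ⊼ B)) ⊙ ((A ⊙ D) ⊼ B)) ⊼ A
u6 = u5 ⊼ A = ((((A ⊙ D) ⊙ ((A ⊙ D) ⊼ B)) ⊙ ((A ⊙ D) ⊼ B)) ⊼ A) ⊼ A
At A=1, B=0, C=0, D=0: circuit gives 0, formula gives 0.
At A=0, B=0, C=0, D=0: circuit gives 1, formula gives 1.
Agrees on all 16 inputs.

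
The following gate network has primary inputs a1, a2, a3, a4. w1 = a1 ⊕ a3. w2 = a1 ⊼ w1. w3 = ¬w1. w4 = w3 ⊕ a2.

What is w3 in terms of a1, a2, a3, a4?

w1 = a1 ⊕ a3
w3 = ¬w1 = ¬(a1 ⊕ a3)

¬(a1 ⊕ a3)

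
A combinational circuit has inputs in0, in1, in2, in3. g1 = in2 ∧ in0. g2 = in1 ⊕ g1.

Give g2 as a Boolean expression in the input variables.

g1 = in2 ∧ in0
g2 = in1 ⊕ g1 = in1 ⊕ (in2 ∧ in0)

in1 ⊕ (in2 ∧ in0)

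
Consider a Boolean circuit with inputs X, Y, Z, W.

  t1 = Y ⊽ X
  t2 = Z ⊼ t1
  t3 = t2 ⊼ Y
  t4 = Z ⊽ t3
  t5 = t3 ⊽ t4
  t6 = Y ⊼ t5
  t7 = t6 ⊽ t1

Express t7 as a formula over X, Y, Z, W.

(Y ⊼ (((Z ⊼ (Y ⊽ X)) ⊼ Y) ⊽ (Z ⊽ ((Z ⊼ (Y ⊽ X)) ⊼ Y)))) ⊽ (Y ⊽ X)

t1 = Y ⊽ X
t2 = Z ⊼ t1 = Z ⊼ (Y ⊽ X)
t3 = t2 ⊼ Y = (Z ⊼ (Y ⊽ X)) ⊼ Y
t4 = Z ⊽ t3 = Z ⊽ ((Z ⊼ (Y ⊽ X)) ⊼ Y)
t5 = t3 ⊽ t4 = ((Z ⊼ (Y ⊽ X)) ⊼ Y) ⊽ (Z ⊽ ((Z ⊼ (Y ⊽ X)) ⊼ Y))
t6 = Y ⊼ t5 = Y ⊼ (((Z ⊼ (Y ⊽ X)) ⊼ Y) ⊽ (Z ⊽ ((Z ⊼ (Y ⊽ X)) ⊼ Y)))
t7 = t6 ⊽ t1 = (Y ⊼ (((Z ⊼ (Y ⊽ X)) ⊼ Y) ⊽ (Z ⊽ ((Z ⊼ (Y ⊽ X)) ⊼ Y)))) ⊽ (Y ⊽ X)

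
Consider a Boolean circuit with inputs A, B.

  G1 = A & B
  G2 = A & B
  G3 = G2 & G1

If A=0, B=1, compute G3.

G1 = 0 & 1 = 0
G2 = 0 & 1 = 0
G3 = 0 & 0 = 0

0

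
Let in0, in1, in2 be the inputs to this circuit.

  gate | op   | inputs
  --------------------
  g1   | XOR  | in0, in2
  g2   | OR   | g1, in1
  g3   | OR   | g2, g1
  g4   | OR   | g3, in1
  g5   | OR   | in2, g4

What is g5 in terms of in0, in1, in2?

g1 = in0 XOR in2
g2 = g1 OR in1 = (in0 XOR in2) OR in1
g3 = g2 OR g1 = ((in0 XOR in2) OR in1) OR (in0 XOR in2)
g4 = g3 OR in1 = (((in0 XOR in2) OR in1) OR (in0 XOR in2)) OR in1
g5 = in2 OR g4 = in2 OR ((((in0 XOR in2) OR in1) OR (in0 XOR in2)) OR in1)

in2 OR ((((in0 XOR in2) OR in1) OR (in0 XOR in2)) OR in1)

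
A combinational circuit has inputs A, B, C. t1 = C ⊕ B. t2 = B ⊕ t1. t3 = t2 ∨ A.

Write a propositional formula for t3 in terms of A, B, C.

(B ⊕ (C ⊕ B)) ∨ A

t1 = C ⊕ B
t2 = B ⊕ t1 = B ⊕ (C ⊕ B)
t3 = t2 ∨ A = (B ⊕ (C ⊕ B)) ∨ A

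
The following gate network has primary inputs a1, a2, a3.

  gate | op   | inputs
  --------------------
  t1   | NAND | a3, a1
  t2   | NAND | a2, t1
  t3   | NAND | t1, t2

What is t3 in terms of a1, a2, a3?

t1 = a3 NAND a1
t2 = a2 NAND t1 = a2 NAND (a3 NAND a1)
t3 = t1 NAND t2 = (a3 NAND a1) NAND (a2 NAND (a3 NAND a1))

(a3 NAND a1) NAND (a2 NAND (a3 NAND a1))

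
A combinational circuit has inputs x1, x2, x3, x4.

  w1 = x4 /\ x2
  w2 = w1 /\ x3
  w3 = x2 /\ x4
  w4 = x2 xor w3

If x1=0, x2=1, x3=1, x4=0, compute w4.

w3 = 1 /\ 0 = 0
w4 = 1 xor 0 = 1

1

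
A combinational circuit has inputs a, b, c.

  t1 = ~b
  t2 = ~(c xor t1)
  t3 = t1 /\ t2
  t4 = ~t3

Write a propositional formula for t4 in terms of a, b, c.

t1 = ~b
t2 = ~(c xor t1) = ~(c xor ~b)
t3 = t1 /\ t2 = ~b /\ (~(c xor ~b))
t4 = ~t3 = ~(~b /\ (~(c xor ~b)))

~(~b /\ (~(c xor ~b)))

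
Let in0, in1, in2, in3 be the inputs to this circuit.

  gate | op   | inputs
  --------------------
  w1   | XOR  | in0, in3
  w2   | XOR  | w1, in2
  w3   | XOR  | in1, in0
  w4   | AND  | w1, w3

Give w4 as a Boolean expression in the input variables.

(in0 XOR in3) AND (in1 XOR in0)

w1 = in0 XOR in3
w3 = in1 XOR in0
w4 = w1 AND w3 = (in0 XOR in3) AND (in1 XOR in0)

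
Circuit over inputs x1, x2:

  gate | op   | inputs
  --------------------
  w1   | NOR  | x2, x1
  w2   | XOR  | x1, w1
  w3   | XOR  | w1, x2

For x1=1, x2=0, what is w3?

w1 = 0 NOR 1 = 0
w3 = 0 XOR 0 = 0

0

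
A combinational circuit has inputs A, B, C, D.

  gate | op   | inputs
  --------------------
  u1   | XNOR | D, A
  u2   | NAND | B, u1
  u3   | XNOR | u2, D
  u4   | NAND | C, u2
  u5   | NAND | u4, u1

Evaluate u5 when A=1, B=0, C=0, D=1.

0

u1 = 1 XNOR 1 = 1
u2 = 0 NAND 1 = 1
u4 = 0 NAND 1 = 1
u5 = 1 NAND 1 = 0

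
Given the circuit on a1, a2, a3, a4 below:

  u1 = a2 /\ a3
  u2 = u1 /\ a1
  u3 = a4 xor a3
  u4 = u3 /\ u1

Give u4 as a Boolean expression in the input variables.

u1 = a2 /\ a3
u3 = a4 xor a3
u4 = u3 /\ u1 = (a4 xor a3) /\ (a2 /\ a3)

(a4 xor a3) /\ (a2 /\ a3)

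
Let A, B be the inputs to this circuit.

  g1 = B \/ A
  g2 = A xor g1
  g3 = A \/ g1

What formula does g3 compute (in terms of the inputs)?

g1 = B \/ A
g3 = A \/ g1 = A \/ (B \/ A)

A \/ (B \/ A)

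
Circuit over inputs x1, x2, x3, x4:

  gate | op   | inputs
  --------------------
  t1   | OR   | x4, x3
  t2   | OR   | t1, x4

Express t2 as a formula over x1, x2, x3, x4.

t1 = x4 OR x3
t2 = t1 OR x4 = (x4 OR x3) OR x4

(x4 OR x3) OR x4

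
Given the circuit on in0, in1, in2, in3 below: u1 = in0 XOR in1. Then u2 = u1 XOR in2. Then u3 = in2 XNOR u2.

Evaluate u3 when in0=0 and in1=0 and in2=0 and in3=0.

1

u1 = 0 XOR 0 = 0
u2 = 0 XOR 0 = 0
u3 = 0 XNOR 0 = 1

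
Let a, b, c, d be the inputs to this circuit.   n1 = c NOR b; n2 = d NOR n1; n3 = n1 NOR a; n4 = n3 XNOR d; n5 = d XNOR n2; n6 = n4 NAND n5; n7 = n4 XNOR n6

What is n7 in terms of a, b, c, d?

(((c NOR b) NOR a) XNOR d) XNOR ((((c NOR b) NOR a) XNOR d) NAND (d XNOR (d NOR (c NOR b))))

n1 = c NOR b
n2 = d NOR n1 = d NOR (c NOR b)
n3 = n1 NOR a = (c NOR b) NOR a
n4 = n3 XNOR d = ((c NOR b) NOR a) XNOR d
n5 = d XNOR n2 = d XNOR (d NOR (c NOR b))
n6 = n4 NAND n5 = (((c NOR b) NOR a) XNOR d) NAND (d XNOR (d NOR (c NOR b)))
n7 = n4 XNOR n6 = (((c NOR b) NOR a) XNOR d) XNOR ((((c NOR b) NOR a) XNOR d) NAND (d XNOR (d NOR (c NOR b))))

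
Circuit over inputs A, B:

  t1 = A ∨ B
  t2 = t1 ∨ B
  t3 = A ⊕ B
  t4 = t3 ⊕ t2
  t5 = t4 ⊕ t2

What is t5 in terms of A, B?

((A ⊕ B) ⊕ ((A ∨ B) ∨ B)) ⊕ ((A ∨ B) ∨ B)

t1 = A ∨ B
t2 = t1 ∨ B = (A ∨ B) ∨ B
t3 = A ⊕ B
t4 = t3 ⊕ t2 = (A ⊕ B) ⊕ ((A ∨ B) ∨ B)
t5 = t4 ⊕ t2 = ((A ⊕ B) ⊕ ((A ∨ B) ∨ B)) ⊕ ((A ∨ B) ∨ B)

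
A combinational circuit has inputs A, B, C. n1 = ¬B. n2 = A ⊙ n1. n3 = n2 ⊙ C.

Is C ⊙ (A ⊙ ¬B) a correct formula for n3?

Yes

n1 = ¬B
n2 = A ⊙ n1 = A ⊙ ¬B
n3 = n2 ⊙ C = (A ⊙ ¬B) ⊙ C
At A=0, B=0, C=1: circuit gives 0, formula gives 0.
At A=0, B=0, C=0: circuit gives 1, formula gives 1.
Agrees on all 8 inputs.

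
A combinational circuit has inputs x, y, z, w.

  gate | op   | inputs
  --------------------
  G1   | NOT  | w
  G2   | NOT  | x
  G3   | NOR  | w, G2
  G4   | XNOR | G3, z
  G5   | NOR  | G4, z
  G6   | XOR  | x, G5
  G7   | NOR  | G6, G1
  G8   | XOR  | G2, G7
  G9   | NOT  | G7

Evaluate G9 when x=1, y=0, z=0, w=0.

G1 = NOT 0 = 1
G2 = NOT 1 = 0
G3 = 0 NOR 0 = 1
G4 = 1 XNOR 0 = 0
G5 = 0 NOR 0 = 1
G6 = 1 XOR 1 = 0
G7 = 0 NOR 1 = 0
G9 = NOT 0 = 1

1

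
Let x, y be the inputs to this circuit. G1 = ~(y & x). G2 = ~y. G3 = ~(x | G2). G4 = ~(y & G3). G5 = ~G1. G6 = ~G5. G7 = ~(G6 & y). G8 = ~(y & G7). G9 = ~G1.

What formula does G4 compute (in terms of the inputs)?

~(y & (~(x | ~y)))

G2 = ~y
G3 = ~(x | G2) = ~(x | ~y)
G4 = ~(y & G3) = ~(y & (~(x | ~y)))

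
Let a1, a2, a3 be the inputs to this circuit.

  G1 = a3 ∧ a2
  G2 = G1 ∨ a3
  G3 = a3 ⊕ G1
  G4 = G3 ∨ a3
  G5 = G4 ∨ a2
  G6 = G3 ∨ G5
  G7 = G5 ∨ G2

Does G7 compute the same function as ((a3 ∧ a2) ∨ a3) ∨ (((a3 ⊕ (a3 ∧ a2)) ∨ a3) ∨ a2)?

Yes

G1 = a3 ∧ a2
G2 = G1 ∨ a3 = (a3 ∧ a2) ∨ a3
G3 = a3 ⊕ G1 = a3 ⊕ (a3 ∧ a2)
G4 = G3 ∨ a3 = (a3 ⊕ (a3 ∧ a2)) ∨ a3
G5 = G4 ∨ a2 = ((a3 ⊕ (a3 ∧ a2)) ∨ a3) ∨ a2
G7 = G5 ∨ G2 = (((a3 ⊕ (a3 ∧ a2)) ∨ a3) ∨ a2) ∨ ((a3 ∧ a2) ∨ a3)
At a1=0, a2=0, a3=0: circuit gives 0, formula gives 0.
At a1=0, a2=0, a3=1: circuit gives 1, formula gives 1.
Agrees on all 8 inputs.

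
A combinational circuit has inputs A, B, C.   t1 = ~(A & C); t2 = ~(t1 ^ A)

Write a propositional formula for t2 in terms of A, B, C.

~((~(A & C)) ^ A)

t1 = ~(A & C)
t2 = ~(t1 ^ A) = ~((~(A & C)) ^ A)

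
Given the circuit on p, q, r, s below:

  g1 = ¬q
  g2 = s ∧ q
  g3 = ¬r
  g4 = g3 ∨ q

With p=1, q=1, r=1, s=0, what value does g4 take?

1

g3 = ¬1 = 0
g4 = 0 ∨ 1 = 1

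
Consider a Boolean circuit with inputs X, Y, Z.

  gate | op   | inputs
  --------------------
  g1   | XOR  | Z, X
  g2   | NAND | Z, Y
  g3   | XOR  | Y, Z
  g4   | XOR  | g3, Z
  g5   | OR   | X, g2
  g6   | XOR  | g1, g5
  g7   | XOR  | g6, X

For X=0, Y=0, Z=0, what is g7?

g1 = 0 XOR 0 = 0
g2 = 0 NAND 0 = 1
g5 = 0 OR 1 = 1
g6 = 0 XOR 1 = 1
g7 = 1 XOR 0 = 1

1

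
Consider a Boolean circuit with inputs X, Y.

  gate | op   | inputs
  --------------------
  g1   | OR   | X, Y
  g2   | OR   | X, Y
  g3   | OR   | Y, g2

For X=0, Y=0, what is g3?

g2 = 0 OR 0 = 0
g3 = 0 OR 0 = 0

0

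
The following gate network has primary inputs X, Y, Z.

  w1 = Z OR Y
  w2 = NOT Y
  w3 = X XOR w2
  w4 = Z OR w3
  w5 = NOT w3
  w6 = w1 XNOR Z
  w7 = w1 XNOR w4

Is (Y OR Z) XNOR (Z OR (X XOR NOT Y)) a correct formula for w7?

w1 = Z OR Y
w2 = NOT Y
w3 = X XOR w2 = X XOR NOT Y
w4 = Z OR w3 = Z OR (X XOR NOT Y)
w7 = w1 XNOR w4 = (Z OR Y) XNOR (Z OR (X XOR NOT Y))
At X=0, Y=0, Z=0: circuit gives 0, formula gives 0.
At X=0, Y=0, Z=1: circuit gives 1, formula gives 1.
Agrees on all 8 inputs.

Yes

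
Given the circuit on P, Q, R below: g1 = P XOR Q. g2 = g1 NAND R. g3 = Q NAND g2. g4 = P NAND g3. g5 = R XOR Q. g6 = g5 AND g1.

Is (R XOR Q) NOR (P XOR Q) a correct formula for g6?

g1 = P XOR Q
g5 = R XOR Q
g6 = g5 AND g1 = (R XOR Q) AND (P XOR Q)
At P=0, Q=0, R=0: circuit gives 0, formula gives 1.

No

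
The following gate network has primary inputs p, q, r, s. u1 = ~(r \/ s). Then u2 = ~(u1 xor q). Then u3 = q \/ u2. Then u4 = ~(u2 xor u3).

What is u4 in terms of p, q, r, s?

u1 = ~(r \/ s)
u2 = ~(u1 xor q) = ~((~(r \/ s)) xor q)
u3 = q \/ u2 = q \/ (~((~(r \/ s)) xor q))
u4 = ~(u2 xor u3) = ~((~((~(r \/ s)) xor q)) xor (q \/ (~((~(r \/ s)) xor q))))

~((~((~(r \/ s)) xor q)) xor (q \/ (~((~(r \/ s)) xor q))))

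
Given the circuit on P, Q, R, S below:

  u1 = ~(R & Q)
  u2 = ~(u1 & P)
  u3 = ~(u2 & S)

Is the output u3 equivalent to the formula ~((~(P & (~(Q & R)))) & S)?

Yes

u1 = ~(R & Q)
u2 = ~(u1 & P) = ~((~(R & Q)) & P)
u3 = ~(u2 & S) = ~((~((~(R & Q)) & P)) & S)
At P=0, Q=0, R=0, S=1: circuit gives 0, formula gives 0.
At P=0, Q=0, R=0, S=0: circuit gives 1, formula gives 1.
Agrees on all 16 inputs.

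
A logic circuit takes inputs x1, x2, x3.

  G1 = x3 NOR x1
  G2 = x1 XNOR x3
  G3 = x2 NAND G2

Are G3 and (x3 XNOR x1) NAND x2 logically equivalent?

Yes

G2 = x1 XNOR x3
G3 = x2 NAND G2 = x2 NAND (x1 XNOR x3)
At x1=0, x2=1, x3=0: circuit gives 0, formula gives 0.
At x1=0, x2=0, x3=0: circuit gives 1, formula gives 1.
Agrees on all 8 inputs.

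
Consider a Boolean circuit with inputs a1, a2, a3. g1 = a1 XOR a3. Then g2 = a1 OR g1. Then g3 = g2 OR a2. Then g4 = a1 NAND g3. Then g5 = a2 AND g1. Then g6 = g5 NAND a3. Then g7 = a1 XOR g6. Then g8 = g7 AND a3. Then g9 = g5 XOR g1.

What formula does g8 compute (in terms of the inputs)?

(a1 XOR ((a2 AND (a1 XOR a3)) NAND a3)) AND a3

g1 = a1 XOR a3
g5 = a2 AND g1 = a2 AND (a1 XOR a3)
g6 = g5 NAND a3 = (a2 AND (a1 XOR a3)) NAND a3
g7 = a1 XOR g6 = a1 XOR ((a2 AND (a1 XOR a3)) NAND a3)
g8 = g7 AND a3 = (a1 XOR ((a2 AND (a1 XOR a3)) NAND a3)) AND a3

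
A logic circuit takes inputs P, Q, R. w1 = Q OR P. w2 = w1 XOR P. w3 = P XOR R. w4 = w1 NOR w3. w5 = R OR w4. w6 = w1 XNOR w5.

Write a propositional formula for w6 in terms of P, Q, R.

(Q OR P) XNOR (R OR ((Q OR P) NOR (P XOR R)))

w1 = Q OR P
w3 = P XOR R
w4 = w1 NOR w3 = (Q OR P) NOR (P XOR R)
w5 = R OR w4 = R OR ((Q OR P) NOR (P XOR R))
w6 = w1 XNOR w5 = (Q OR P) XNOR (R OR ((Q OR P) NOR (P XOR R)))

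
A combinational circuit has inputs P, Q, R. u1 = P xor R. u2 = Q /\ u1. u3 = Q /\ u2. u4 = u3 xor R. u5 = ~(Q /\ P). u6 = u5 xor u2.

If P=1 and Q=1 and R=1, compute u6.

u1 = 1 xor 1 = 0
u2 = 1 /\ 0 = 0
u5 = ~(1 /\ 1) = 0
u6 = 0 xor 0 = 0

0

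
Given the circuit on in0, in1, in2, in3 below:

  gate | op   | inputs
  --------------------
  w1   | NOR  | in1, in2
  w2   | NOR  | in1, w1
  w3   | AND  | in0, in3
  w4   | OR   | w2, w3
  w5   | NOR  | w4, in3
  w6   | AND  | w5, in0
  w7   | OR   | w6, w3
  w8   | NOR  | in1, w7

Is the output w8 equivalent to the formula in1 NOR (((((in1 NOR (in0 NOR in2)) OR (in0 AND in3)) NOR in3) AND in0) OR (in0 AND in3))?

No

w1 = in1 NOR in2
w2 = in1 NOR w1 = in1 NOR (in1 NOR in2)
w3 = in0 AND in3
w4 = w2 OR w3 = (in1 NOR (in1 NOR in2)) OR (in0 AND in3)
w5 = w4 NOR in3 = ((in1 NOR (in1 NOR in2)) OR (in0 AND in3)) NOR in3
w6 = w5 AND in0 = (((in1 NOR (in1 NOR in2)) OR (in0 AND in3)) NOR in3) AND in0
w7 = w6 OR w3 = ((((in1 NOR (in1 NOR in2)) OR (in0 AND in3)) NOR in3) AND in0) OR (in0 AND in3)
w8 = in1 NOR w7 = in1 NOR (((((in1 NOR (in1 NOR in2)) OR (in0 AND in3)) NOR in3) AND in0) OR (in0 AND in3))
At in0=1, in1=0, in2=0, in3=0: circuit gives 0, formula gives 1.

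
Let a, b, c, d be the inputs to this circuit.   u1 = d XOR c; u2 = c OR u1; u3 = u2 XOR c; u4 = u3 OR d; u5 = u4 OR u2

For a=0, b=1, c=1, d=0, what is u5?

u1 = 0 XOR 1 = 1
u2 = 1 OR 1 = 1
u3 = 1 XOR 1 = 0
u4 = 0 OR 0 = 0
u5 = 0 OR 1 = 1

1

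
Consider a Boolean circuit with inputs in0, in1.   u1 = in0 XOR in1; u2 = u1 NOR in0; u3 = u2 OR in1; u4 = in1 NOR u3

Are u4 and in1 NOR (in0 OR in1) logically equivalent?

u1 = in0 XOR in1
u2 = u1 NOR in0 = (in0 XOR in1) NOR in0
u3 = u2 OR in1 = ((in0 XOR in1) NOR in0) OR in1
u4 = in1 NOR u3 = in1 NOR (((in0 XOR in1) NOR in0) OR in1)
At in0=0, in1=0: circuit gives 0, formula gives 1.

No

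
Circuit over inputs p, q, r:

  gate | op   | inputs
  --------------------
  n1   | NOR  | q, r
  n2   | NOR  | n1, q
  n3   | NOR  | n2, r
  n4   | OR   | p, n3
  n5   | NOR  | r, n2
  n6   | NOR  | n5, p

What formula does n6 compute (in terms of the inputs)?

(r NOR ((q NOR r) NOR q)) NOR p

n1 = q NOR r
n2 = n1 NOR q = (q NOR r) NOR q
n5 = r NOR n2 = r NOR ((q NOR r) NOR q)
n6 = n5 NOR p = (r NOR ((q NOR r) NOR q)) NOR p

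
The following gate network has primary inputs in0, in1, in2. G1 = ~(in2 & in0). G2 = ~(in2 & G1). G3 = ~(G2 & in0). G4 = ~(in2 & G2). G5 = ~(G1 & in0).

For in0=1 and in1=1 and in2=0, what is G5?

0

G1 = ~(0 & 1) = 1
G5 = ~(1 & 1) = 0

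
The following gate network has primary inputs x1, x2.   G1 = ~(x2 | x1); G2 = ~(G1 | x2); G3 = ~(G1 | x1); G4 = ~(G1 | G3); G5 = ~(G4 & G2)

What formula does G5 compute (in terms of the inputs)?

~((~((~(x2 | x1)) | (~((~(x2 | x1)) | x1)))) & (~((~(x2 | x1)) | x2)))

G1 = ~(x2 | x1)
G2 = ~(G1 | x2) = ~((~(x2 | x1)) | x2)
G3 = ~(G1 | x1) = ~((~(x2 | x1)) | x1)
G4 = ~(G1 | G3) = ~((~(x2 | x1)) | (~((~(x2 | x1)) | x1)))
G5 = ~(G4 & G2) = ~((~((~(x2 | x1)) | (~((~(x2 | x1)) | x1)))) & (~((~(x2 | x1)) | x2)))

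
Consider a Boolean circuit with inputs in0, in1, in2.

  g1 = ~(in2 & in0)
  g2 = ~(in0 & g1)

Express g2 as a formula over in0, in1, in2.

~(in0 & (~(in2 & in0)))

g1 = ~(in2 & in0)
g2 = ~(in0 & g1) = ~(in0 & (~(in2 & in0)))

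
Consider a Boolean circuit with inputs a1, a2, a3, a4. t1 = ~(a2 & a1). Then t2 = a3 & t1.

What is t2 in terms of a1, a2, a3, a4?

t1 = ~(a2 & a1)
t2 = a3 & t1 = a3 & (~(a2 & a1))

a3 & (~(a2 & a1))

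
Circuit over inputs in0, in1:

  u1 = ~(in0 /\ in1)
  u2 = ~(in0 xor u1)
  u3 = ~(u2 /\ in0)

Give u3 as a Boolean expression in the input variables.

~((~(in0 xor (~(in0 /\ in1)))) /\ in0)

u1 = ~(in0 /\ in1)
u2 = ~(in0 xor u1) = ~(in0 xor (~(in0 /\ in1)))
u3 = ~(u2 /\ in0) = ~((~(in0 xor (~(in0 /\ in1)))) /\ in0)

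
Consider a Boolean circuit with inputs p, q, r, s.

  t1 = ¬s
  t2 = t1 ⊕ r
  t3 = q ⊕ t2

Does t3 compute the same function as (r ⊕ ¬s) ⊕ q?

t1 = ¬s
t2 = t1 ⊕ r = ¬s ⊕ r
t3 = q ⊕ t2 = q ⊕ (¬s ⊕ r)
At p=0, q=0, r=0, s=1: circuit gives 0, formula gives 0.
At p=0, q=0, r=0, s=0: circuit gives 1, formula gives 1.
Agrees on all 16 inputs.

Yes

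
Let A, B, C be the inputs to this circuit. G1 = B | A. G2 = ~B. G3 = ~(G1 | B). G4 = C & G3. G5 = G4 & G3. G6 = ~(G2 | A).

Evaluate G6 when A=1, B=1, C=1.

G2 = ~1 = 0
G6 = ~(0 | 1) = 0

0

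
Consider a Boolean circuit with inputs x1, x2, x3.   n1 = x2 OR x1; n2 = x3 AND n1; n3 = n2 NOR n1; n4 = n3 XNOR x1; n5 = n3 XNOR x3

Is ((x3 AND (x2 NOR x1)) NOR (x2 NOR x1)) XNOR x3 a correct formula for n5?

n1 = x2 OR x1
n2 = x3 AND n1 = x3 AND (x2 OR x1)
n3 = n2 NOR n1 = (x3 AND (x2 OR x1)) NOR (x2 OR x1)
n5 = n3 XNOR x3 = ((x3 AND (x2 OR x1)) NOR (x2 OR x1)) XNOR x3
At x1=0, x2=0, x3=0: circuit gives 0, formula gives 1.

No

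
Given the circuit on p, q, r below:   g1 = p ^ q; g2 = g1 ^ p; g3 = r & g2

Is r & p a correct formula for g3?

No

g1 = p ^ q
g2 = g1 ^ p = (p ^ q) ^ p
g3 = r & g2 = r & ((p ^ q) ^ p)
At p=0, q=1, r=1: circuit gives 1, formula gives 0.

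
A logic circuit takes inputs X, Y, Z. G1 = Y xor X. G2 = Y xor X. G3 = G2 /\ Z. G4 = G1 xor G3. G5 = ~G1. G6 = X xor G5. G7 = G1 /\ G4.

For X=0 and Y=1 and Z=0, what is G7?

1

G1 = 1 xor 0 = 1
G2 = 1 xor 0 = 1
G3 = 1 /\ 0 = 0
G4 = 1 xor 0 = 1
G7 = 1 /\ 1 = 1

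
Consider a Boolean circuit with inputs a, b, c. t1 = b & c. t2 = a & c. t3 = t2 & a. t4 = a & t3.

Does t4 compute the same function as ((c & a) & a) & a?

Yes

t2 = a & c
t3 = t2 & a = (a & c) & a
t4 = a & t3 = a & ((a & c) & a)
At a=0, b=0, c=0: circuit gives 0, formula gives 0.
At a=1, b=0, c=1: circuit gives 1, formula gives 1.
Agrees on all 8 inputs.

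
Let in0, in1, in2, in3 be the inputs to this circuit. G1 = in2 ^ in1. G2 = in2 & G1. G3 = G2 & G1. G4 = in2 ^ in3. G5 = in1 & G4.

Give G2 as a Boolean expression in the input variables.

in2 & (in2 ^ in1)

G1 = in2 ^ in1
G2 = in2 & G1 = in2 & (in2 ^ in1)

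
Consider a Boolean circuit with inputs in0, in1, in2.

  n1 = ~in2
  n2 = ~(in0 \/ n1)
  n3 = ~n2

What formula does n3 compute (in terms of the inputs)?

~(~(in0 \/ ~in2))

n1 = ~in2
n2 = ~(in0 \/ n1) = ~(in0 \/ ~in2)
n3 = ~n2 = ~(~(in0 \/ ~in2))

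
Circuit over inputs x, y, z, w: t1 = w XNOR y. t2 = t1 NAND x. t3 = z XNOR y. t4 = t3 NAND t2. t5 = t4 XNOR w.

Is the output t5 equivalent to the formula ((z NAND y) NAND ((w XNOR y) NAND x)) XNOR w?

t1 = w XNOR y
t2 = t1 NAND x = (w XNOR y) NAND x
t3 = z XNOR y
t4 = t3 NAND t2 = (z XNOR y) NAND ((w XNOR y) NAND x)
t5 = t4 XNOR w = ((z XNOR y) NAND ((w XNOR y) NAND x)) XNOR w
At x=0, y=0, z=1, w=0: circuit gives 0, formula gives 1.

No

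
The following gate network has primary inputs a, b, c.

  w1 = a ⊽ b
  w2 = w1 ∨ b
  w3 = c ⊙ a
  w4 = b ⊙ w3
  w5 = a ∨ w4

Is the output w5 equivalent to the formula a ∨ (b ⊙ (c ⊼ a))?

No

w3 = c ⊙ a
w4 = b ⊙ w3 = b ⊙ (c ⊙ a)
w5 = a ∨ w4 = a ∨ (b ⊙ (c ⊙ a))
At a=0, b=0, c=1: circuit gives 1, formula gives 0.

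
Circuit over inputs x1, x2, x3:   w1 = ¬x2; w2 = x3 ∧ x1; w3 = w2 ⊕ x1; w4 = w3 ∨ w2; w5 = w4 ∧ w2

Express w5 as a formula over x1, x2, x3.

w2 = x3 ∧ x1
w3 = w2 ⊕ x1 = (x3 ∧ x1) ⊕ x1
w4 = w3 ∨ w2 = ((x3 ∧ x1) ⊕ x1) ∨ (x3 ∧ x1)
w5 = w4 ∧ w2 = (((x3 ∧ x1) ⊕ x1) ∨ (x3 ∧ x1)) ∧ (x3 ∧ x1)

(((x3 ∧ x1) ⊕ x1) ∨ (x3 ∧ x1)) ∧ (x3 ∧ x1)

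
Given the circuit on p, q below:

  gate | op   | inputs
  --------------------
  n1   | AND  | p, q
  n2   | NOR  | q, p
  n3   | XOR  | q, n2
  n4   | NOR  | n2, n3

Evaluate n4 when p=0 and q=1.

n2 = 1 NOR 0 = 0
n3 = 1 XOR 0 = 1
n4 = 0 NOR 1 = 0

0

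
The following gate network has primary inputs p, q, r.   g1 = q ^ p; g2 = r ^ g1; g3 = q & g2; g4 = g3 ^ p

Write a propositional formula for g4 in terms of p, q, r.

(q & (r ^ (q ^ p))) ^ p

g1 = q ^ p
g2 = r ^ g1 = r ^ (q ^ p)
g3 = q & g2 = q & (r ^ (q ^ p))
g4 = g3 ^ p = (q & (r ^ (q ^ p))) ^ p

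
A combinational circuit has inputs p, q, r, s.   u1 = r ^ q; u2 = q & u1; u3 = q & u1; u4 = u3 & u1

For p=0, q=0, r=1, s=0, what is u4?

0

u1 = 1 ^ 0 = 1
u3 = 0 & 1 = 0
u4 = 0 & 1 = 0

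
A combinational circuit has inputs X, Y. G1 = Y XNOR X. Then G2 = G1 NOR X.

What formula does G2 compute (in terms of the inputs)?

(Y XNOR X) NOR X

G1 = Y XNOR X
G2 = G1 NOR X = (Y XNOR X) NOR X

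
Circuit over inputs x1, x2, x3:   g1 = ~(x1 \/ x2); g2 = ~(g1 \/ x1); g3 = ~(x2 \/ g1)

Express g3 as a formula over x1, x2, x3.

~(x2 \/ (~(x1 \/ x2)))

g1 = ~(x1 \/ x2)
g3 = ~(x2 \/ g1) = ~(x2 \/ (~(x1 \/ x2)))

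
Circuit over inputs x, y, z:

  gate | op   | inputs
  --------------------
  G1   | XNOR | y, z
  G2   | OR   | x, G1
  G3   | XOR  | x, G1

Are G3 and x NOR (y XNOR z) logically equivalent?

No

G1 = y XNOR z
G3 = x XOR G1 = x XOR (y XNOR z)
At x=0, y=0, z=0: circuit gives 1, formula gives 0.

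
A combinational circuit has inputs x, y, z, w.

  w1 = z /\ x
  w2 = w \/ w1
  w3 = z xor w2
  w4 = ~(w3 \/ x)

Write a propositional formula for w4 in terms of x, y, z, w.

w1 = z /\ x
w2 = w \/ w1 = w \/ (z /\ x)
w3 = z xor w2 = z xor (w \/ (z /\ x))
w4 = ~(w3 \/ x) = ~((z xor (w \/ (z /\ x))) \/ x)

~((z xor (w \/ (z /\ x))) \/ x)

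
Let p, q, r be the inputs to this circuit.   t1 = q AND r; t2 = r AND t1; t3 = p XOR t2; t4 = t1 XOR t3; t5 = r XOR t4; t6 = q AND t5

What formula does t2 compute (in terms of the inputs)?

t1 = q AND r
t2 = r AND t1 = r AND (q AND r)

r AND (q AND r)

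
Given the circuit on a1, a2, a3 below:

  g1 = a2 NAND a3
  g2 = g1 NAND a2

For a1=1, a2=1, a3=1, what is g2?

g1 = 1 NAND 1 = 0
g2 = 0 NAND 1 = 1

1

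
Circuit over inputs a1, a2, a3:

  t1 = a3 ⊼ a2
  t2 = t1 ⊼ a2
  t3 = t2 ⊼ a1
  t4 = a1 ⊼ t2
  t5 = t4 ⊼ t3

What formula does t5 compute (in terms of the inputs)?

(a1 ⊼ ((a3 ⊼ a2) ⊼ a2)) ⊼ (((a3 ⊼ a2) ⊼ a2) ⊼ a1)

t1 = a3 ⊼ a2
t2 = t1 ⊼ a2 = (a3 ⊼ a2) ⊼ a2
t3 = t2 ⊼ a1 = ((a3 ⊼ a2) ⊼ a2) ⊼ a1
t4 = a1 ⊼ t2 = a1 ⊼ ((a3 ⊼ a2) ⊼ a2)
t5 = t4 ⊼ t3 = (a1 ⊼ ((a3 ⊼ a2) ⊼ a2)) ⊼ (((a3 ⊼ a2) ⊼ a2) ⊼ a1)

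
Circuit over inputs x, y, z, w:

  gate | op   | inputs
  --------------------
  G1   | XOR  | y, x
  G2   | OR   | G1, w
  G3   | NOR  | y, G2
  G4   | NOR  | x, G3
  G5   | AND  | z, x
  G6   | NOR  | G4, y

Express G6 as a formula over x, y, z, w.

(x NOR (y NOR ((y XOR x) OR w))) NOR y

G1 = y XOR x
G2 = G1 OR w = (y XOR x) OR w
G3 = y NOR G2 = y NOR ((y XOR x) OR w)
G4 = x NOR G3 = x NOR (y NOR ((y XOR x) OR w))
G6 = G4 NOR y = (x NOR (y NOR ((y XOR x) OR w))) NOR y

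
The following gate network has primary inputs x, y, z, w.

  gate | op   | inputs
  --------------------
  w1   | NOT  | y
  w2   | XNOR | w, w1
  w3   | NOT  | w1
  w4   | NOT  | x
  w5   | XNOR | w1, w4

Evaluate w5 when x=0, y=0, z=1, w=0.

1

w1 = NOT 0 = 1
w4 = NOT 0 = 1
w5 = 1 XNOR 1 = 1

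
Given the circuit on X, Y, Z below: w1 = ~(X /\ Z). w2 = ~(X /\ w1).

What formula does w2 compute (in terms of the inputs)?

~(X /\ (~(X /\ Z)))

w1 = ~(X /\ Z)
w2 = ~(X /\ w1) = ~(X /\ (~(X /\ Z)))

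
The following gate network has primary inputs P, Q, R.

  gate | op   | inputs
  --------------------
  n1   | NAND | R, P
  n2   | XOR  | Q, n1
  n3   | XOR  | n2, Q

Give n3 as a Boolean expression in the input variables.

(Q XOR (R NAND P)) XOR Q

n1 = R NAND P
n2 = Q XOR n1 = Q XOR (R NAND P)
n3 = n2 XOR Q = (Q XOR (R NAND P)) XOR Q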